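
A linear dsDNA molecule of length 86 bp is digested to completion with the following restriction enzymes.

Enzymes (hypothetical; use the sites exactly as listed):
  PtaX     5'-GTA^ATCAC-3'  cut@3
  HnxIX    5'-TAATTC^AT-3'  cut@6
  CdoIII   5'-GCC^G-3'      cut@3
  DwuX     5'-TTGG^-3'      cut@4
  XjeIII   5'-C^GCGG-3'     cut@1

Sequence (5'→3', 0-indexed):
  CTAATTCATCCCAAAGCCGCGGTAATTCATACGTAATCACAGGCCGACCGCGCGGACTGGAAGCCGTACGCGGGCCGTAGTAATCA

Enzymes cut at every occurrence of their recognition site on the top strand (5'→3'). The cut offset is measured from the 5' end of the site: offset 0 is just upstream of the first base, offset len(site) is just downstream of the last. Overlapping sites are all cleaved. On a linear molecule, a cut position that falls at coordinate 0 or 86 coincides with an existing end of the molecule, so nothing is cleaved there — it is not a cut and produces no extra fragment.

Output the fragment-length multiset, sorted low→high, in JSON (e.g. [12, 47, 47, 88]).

[4,6,7,7,7,10,10,10,11,14]

Site scan:
  PtaX (GTAATCAC, off=3): starts [32] → cuts [35]
  HnxIX (TAATTCAT, off=6): starts [1, 22] → cuts [7, 28]
  CdoIII (GCCG, off=3): starts [15, 42, 62, 73] → cuts [18, 45, 65, 76]
  DwuX (TTGG, off=4): no sites
  XjeIII (CGCGG, off=1): starts [17, 50, 68] → cuts [18, 51, 69]

Pooled cuts: [7, 18, 28, 35, 45, 51, 65, 69, 76]

Fragment lengths:
  [0,7): 7 bp
  [7,18): 11 bp
  [18,28): 10 bp
  [28,35): 7 bp
  [35,45): 10 bp
  [45,51): 6 bp
  [51,65): 14 bp
  [65,69): 4 bp
  [69,76): 7 bp
  [76,86): 10 bp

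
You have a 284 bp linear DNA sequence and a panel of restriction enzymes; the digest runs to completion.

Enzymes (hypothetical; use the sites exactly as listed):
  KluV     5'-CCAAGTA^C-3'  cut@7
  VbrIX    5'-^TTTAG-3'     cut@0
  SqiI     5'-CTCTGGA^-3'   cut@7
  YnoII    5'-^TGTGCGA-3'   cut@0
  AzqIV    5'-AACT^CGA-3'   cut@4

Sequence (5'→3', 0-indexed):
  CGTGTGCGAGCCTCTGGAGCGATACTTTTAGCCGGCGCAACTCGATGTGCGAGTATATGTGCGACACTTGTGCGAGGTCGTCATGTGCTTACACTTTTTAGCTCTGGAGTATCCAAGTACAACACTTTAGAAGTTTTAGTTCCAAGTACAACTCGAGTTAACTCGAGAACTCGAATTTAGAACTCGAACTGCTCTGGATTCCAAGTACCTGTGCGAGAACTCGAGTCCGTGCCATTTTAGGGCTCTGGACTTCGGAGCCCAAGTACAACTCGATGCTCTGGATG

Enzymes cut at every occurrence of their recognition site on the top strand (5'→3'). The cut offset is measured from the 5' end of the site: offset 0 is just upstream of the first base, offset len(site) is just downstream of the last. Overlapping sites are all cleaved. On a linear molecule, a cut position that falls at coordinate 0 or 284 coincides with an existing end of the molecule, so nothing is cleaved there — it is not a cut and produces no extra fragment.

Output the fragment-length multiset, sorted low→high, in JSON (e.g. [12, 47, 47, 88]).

[2,2,2,3,4,5,5,6,8,8,9,9,9,10,11,11,12,12,12,12,14,14,14,14,16,16,16,28]

Scan for sites:
  KluV (CCAAGTAC, off=7): starts [112, 141, 200, 258] → cuts [119, 148, 207, 265]
  VbrIX (TTTAG, off=0): starts [26, 96, 125, 134, 175, 235] → cuts [26, 96, 125, 134, 175, 235]
  SqiI (CTCTGGA, off=7): starts [11, 101, 191, 242, 275] → cuts [18, 108, 198, 249, 282]
  YnoII (TGTGCGA, off=0): starts [2, 45, 57, 68, 209] → cuts [2, 45, 57, 68, 209]
  AzqIV (AACTCGA, off=4): starts [38, 149, 159, 167, 180, 217, 266] → cuts [42, 153, 163, 171, 184, 221, 270]

All cut coordinates (distinct, sorted): [2, 18, 26, 42, 45, 57, 68, 96, 108, 119, 125, 134, 148, 153, 163, 171, 175, 184, 198, 207, 209, 221, 235, 249, 265, 270, 282]

Fragment lengths:
  [0,2): 2 bp
  [2,18): 16 bp
  [18,26): 8 bp
  [26,42): 16 bp
  [42,45): 3 bp
  [45,57): 12 bp
  [57,68): 11 bp
  [68,96): 28 bp
  [96,108): 12 bp
  [108,119): 11 bp
  [119,125): 6 bp
  [125,134): 9 bp
  [134,148): 14 bp
  [148,153): 5 bp
  [153,163): 10 bp
  [163,171): 8 bp
  [171,175): 4 bp
  [175,184): 9 bp
  [184,198): 14 bp
  [198,207): 9 bp
  [207,209): 2 bp
  [209,221): 12 bp
  [221,235): 14 bp
  [235,249): 14 bp
  [249,265): 16 bp
  [265,270): 5 bp
  [270,282): 12 bp
  [282,284): 2 bp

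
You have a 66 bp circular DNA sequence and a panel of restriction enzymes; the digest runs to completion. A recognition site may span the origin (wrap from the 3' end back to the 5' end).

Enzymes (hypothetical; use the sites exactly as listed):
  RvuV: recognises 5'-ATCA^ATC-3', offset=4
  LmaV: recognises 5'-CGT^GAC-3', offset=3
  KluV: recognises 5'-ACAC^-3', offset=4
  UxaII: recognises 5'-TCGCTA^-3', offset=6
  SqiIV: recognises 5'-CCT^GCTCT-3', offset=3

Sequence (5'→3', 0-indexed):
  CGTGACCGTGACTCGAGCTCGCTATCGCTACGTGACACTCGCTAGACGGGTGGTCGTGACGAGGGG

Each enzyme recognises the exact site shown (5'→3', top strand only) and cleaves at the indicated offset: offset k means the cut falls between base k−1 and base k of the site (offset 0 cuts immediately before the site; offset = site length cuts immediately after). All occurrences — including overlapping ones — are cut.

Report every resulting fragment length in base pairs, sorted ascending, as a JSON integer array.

Per-enzyme occurrences:
  RvuV (ATCAATC, off=4): no sites
  LmaV (CGTGAC, off=3): starts [0, 6, 30, 54] → cuts [3, 9, 33, 57]
  KluV (ACAC, off=4): starts [34] → cuts [38]
  UxaII (TCGCTA, off=6): starts [18, 24, 38] → cuts [24, 30, 44]
  SqiIV (CCTGCTCT, off=3): no sites

All cut coordinates (distinct, sorted): [3, 9, 24, 30, 33, 38, 44, 57]

Fragments:
  3→9: 6 bp
  9→24: 15 bp
  24→30: 6 bp
  30→33: 3 bp
  33→38: 5 bp
  38→44: 6 bp
  44→57: 13 bp
  57→3 (wrap): 66-57+3 = 12 bp

[3,5,6,6,6,12,13,15]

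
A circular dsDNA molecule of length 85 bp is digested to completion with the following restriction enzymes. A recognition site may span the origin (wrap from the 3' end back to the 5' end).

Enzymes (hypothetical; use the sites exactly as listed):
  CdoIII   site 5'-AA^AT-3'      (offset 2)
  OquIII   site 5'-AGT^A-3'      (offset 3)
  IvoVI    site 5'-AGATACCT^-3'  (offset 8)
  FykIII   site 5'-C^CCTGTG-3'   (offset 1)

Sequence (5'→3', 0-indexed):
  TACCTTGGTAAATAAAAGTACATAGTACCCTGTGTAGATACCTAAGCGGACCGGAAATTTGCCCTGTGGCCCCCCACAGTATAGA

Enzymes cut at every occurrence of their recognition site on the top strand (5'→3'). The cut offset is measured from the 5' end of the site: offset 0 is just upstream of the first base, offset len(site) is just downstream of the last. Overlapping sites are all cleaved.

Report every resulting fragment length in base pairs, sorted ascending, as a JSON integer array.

[2,6,6,7,8,10,13,15,18]

Scan for sites:
  CdoIII AAAT/2: at [9, 54] ⇒ [11, 56]
  OquIII AGTA/3: at [16, 23, 77] ⇒ [19, 26, 80]
  IvoVI AGATACCT/8: at [35, 82] ⇒ [5, 43]
  FykIII CCCTGTG/1: at [27, 61] ⇒ [28, 62]

All cut coordinates (distinct, sorted): [5, 11, 19, 26, 28, 43, 56, 62, 80]

Fragments:
  5→11: 6 bp
  11→19: 8 bp
  19→26: 7 bp
  26→28: 2 bp
  28→43: 15 bp
  43→56: 13 bp
  56→62: 6 bp
  62→80: 18 bp
  80→5 (wrap): 85-80+5 = 10 bp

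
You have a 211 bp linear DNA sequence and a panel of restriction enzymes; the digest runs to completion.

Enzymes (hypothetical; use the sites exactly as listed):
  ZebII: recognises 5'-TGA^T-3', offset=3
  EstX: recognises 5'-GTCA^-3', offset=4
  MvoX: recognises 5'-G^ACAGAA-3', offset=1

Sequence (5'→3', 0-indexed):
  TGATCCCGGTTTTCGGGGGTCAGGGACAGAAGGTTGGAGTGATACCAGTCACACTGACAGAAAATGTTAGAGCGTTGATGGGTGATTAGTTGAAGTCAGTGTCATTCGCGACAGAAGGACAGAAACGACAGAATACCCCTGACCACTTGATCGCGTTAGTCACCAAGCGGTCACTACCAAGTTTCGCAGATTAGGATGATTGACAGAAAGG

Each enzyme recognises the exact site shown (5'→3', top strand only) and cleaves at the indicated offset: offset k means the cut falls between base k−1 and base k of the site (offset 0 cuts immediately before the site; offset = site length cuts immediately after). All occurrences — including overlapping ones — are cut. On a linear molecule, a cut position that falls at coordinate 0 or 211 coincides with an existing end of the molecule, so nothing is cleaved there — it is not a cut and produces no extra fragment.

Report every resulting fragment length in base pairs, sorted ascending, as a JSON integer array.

Scan for sites:
  ZebII TGAT/3: at [0, 39, 75, 82, 147, 196] ⇒ [3, 42, 78, 85, 150, 199]
  EstX GTCA/4: at [18, 47, 94, 100, 158, 169] ⇒ [22, 51, 98, 104, 162, 173]
  MvoX GACAGAA/1: at [24, 55, 109, 117, 126, 201] ⇒ [25, 56, 110, 118, 127, 202]

All cut coordinates (distinct, sorted): [3, 22, 25, 42, 51, 56, 78, 85, 98, 104, 110, 118, 127, 150, 162, 173, 199, 202]

Fragments:
  [0,3): 3 bp
  [3,22): 19 bp
  [22,25): 3 bp
  [25,42): 17 bp
  [42,51): 9 bp
  [51,56): 5 bp
  [56,78): 22 bp
  [78,85): 7 bp
  [85,98): 13 bp
  [98,104): 6 bp
  [104,110): 6 bp
  [110,118): 8 bp
  [118,127): 9 bp
  [127,150): 23 bp
  [150,162): 12 bp
  [162,173): 11 bp
  [173,199): 26 bp
  [199,202): 3 bp
  [202,211): 9 bp

[3,3,3,5,6,6,7,8,9,9,9,11,12,13,17,19,22,23,26]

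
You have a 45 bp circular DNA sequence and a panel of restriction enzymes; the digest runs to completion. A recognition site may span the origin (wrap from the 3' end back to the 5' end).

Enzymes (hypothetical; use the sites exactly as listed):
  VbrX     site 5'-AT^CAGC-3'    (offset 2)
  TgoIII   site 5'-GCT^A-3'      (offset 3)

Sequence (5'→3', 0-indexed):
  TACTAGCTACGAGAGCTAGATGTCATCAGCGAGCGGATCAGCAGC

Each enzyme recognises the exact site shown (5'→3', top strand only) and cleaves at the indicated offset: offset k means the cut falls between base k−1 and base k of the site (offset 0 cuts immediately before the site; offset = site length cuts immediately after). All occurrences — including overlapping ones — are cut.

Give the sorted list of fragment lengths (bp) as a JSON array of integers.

Scan for sites:
  VbrX (ATCAGC, off=2): starts [24, 36] → cuts [26, 38]
  TgoIII (GCTA, off=3): starts [5, 14, 43] → cuts [1, 8, 17]

All cut coordinates (distinct, sorted): [1, 8, 17, 26, 38]

Fragment lengths:
  1→8: 7 bp
  8→17: 9 bp
  17→26: 9 bp
  26→38: 12 bp
  38→1 (wrap): 45-38+1 = 8 bp

[7,8,9,9,12]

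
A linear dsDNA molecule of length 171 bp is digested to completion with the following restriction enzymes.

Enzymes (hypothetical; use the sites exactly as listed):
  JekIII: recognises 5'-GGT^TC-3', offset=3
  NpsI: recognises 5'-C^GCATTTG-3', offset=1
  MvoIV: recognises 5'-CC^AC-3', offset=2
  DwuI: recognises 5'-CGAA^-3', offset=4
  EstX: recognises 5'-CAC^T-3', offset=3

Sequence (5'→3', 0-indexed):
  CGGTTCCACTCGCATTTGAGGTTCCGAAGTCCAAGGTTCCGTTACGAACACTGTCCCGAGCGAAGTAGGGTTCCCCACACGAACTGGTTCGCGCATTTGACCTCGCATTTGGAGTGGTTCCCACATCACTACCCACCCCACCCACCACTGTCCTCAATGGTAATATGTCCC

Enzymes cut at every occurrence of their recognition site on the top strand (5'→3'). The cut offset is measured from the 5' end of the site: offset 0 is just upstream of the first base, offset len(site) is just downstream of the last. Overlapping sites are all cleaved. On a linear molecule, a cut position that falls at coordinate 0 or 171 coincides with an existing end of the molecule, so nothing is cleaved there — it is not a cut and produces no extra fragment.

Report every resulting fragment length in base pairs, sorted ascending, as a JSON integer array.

Scan for sites:
  JekIII GGTTC/3: at [1, 19, 34, 68, 85, 115] ⇒ [4, 22, 37, 71, 88, 118]
  NpsI CGCATTTG/1: at [10, 91, 103] ⇒ [11, 92, 104]
  MvoIV CCAC/2: at [5, 74, 120, 132, 137, 141, 144] ⇒ [7, 76, 122, 134, 139, 143, 146]
  DwuI CGAA/4: at [24, 44, 60, 79] ⇒ [28, 48, 64, 83]
  EstX CACT/3: at [6, 48, 126, 145] ⇒ [9, 51, 129, 148]

Pooled cuts: [4, 7, 9, 11, 22, 28, 37, 48, 51, 64, 71, 76, 83, 88, 92, 104, 118, 122, 129, 134, 139, 143, 146, 148]

Fragment lengths:
  [0,4): 4 bp
  [4,7): 3 bp
  [7,9): 2 bp
  [9,11): 2 bp
  [11,22): 11 bp
  [22,28): 6 bp
  [28,37): 9 bp
  [37,48): 11 bp
  [48,51): 3 bp
  [51,64): 13 bp
  [64,71): 7 bp
  [71,76): 5 bp
  [76,83): 7 bp
  [83,88): 5 bp
  [88,92): 4 bp
  [92,104): 12 bp
  [104,118): 14 bp
  [118,122): 4 bp
  [122,129): 7 bp
  [129,134): 5 bp
  [134,139): 5 bp
  [139,143): 4 bp
  [143,146): 3 bp
  [146,148): 2 bp
  [148,171): 23 bp

[2,2,2,3,3,3,4,4,4,4,5,5,5,5,6,7,7,7,9,11,11,12,13,14,23]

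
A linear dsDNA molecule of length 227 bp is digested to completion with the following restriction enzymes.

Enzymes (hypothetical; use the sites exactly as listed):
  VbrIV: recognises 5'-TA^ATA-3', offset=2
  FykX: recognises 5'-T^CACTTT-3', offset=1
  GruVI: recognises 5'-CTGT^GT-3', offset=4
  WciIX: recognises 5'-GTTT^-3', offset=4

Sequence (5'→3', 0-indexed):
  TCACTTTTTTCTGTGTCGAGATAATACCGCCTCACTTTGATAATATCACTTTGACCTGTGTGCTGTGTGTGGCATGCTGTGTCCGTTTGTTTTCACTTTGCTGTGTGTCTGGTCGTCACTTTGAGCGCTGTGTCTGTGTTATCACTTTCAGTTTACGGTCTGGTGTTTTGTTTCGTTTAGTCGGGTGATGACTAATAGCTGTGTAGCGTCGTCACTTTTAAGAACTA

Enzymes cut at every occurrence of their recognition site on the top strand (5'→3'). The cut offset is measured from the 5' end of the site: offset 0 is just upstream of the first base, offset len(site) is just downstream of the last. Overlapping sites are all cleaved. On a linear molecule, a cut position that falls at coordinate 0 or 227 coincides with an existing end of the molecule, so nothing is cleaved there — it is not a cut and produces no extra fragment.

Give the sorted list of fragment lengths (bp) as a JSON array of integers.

Per-enzyme occurrences:
  VbrIV (TAATA, off=2): starts [21, 40, 192] → cuts [23, 42, 194]
  FykX (TCACTTT, off=1): starts [0, 31, 45, 92, 115, 141, 211] → cuts [1, 32, 46, 93, 116, 142, 212]
  GruVI (CTGTGT, off=4): starts [10, 55, 62, 76, 100, 127, 133, 198] → cuts [14, 59, 66, 80, 104, 131, 137, 202]
  WciIX (GTTT, off=4): starts [84, 88, 150, 164, 169, 174] → cuts [88, 92, 154, 168, 173, 178]

Pooled cuts: [1, 14, 23, 32, 42, 46, 59, 66, 80, 88, 92, 93, 104, 116, 131, 137, 142, 154, 168, 173, 178, 194, 202, 212]

Fragments:
  [0,1): 1 bp
  [1,14): 13 bp
  [14,23): 9 bp
  [23,32): 9 bp
  [32,42): 10 bp
  [42,46): 4 bp
  [46,59): 13 bp
  [59,66): 7 bp
  [66,80): 14 bp
  [80,88): 8 bp
  [88,92): 4 bp
  [92,93): 1 bp
  [93,104): 11 bp
  [104,116): 12 bp
  [116,131): 15 bp
  [131,137): 6 bp
  [137,142): 5 bp
  [142,154): 12 bp
  [154,168): 14 bp
  [168,173): 5 bp
  [173,178): 5 bp
  [178,194): 16 bp
  [194,202): 8 bp
  [202,212): 10 bp
  [212,227): 15 bp

[1,1,4,4,5,5,5,6,7,8,8,9,9,10,10,11,12,12,13,13,14,14,15,15,16]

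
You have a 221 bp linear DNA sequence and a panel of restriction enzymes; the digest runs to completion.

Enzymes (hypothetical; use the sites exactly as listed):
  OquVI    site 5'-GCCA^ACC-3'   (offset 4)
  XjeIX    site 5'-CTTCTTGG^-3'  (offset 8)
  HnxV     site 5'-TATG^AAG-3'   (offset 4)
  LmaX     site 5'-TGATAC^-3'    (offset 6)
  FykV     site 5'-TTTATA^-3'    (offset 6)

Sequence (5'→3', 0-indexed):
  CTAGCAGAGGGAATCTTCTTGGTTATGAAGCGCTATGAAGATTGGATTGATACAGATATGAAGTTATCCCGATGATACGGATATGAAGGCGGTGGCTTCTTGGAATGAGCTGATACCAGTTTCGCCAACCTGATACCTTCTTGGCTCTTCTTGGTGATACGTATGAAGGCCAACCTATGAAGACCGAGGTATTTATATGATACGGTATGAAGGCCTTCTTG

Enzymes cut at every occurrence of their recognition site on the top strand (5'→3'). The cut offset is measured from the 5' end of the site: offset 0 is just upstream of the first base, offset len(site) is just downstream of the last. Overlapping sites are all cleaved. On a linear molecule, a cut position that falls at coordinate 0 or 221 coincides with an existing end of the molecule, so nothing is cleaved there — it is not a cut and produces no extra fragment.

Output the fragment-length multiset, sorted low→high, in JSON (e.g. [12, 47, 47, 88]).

[5,5,6,6,6,7,7,7,7,8,9,10,10,11,12,13,16,18,18,18,22]

Site scan:
  OquVI GCCAACC/4: at [123, 168] ⇒ [127, 172]
  XjeIX CTTCTTGG/8: at [14, 95, 136, 146] ⇒ [22, 103, 144, 154]
  HnxV TATGAAG/4: at [23, 33, 56, 81, 161, 175, 205] ⇒ [27, 37, 60, 85, 165, 179, 209]
  LmaX TGATAC/6: at [47, 72, 110, 130, 154, 197] ⇒ [53, 78, 116, 136, 160, 203]
  FykV TTTATA/6: at [191] ⇒ [197]

All cut coordinates (distinct, sorted): [22, 27, 37, 53, 60, 78, 85, 103, 116, 127, 136, 144, 154, 160, 165, 172, 179, 197, 203, 209]

Fragments:
  [0,22): 22 bp
  [22,27): 5 bp
  [27,37): 10 bp
  [37,53): 16 bp
  [53,60): 7 bp
  [60,78): 18 bp
  [78,85): 7 bp
  [85,103): 18 bp
  [103,116): 13 bp
  [116,127): 11 bp
  [127,136): 9 bp
  [136,144): 8 bp
  [144,154): 10 bp
  [154,160): 6 bp
  [160,165): 5 bp
  [165,172): 7 bp
  [172,179): 7 bp
  [179,197): 18 bp
  [197,203): 6 bp
  [203,209): 6 bp
  [209,221): 12 bp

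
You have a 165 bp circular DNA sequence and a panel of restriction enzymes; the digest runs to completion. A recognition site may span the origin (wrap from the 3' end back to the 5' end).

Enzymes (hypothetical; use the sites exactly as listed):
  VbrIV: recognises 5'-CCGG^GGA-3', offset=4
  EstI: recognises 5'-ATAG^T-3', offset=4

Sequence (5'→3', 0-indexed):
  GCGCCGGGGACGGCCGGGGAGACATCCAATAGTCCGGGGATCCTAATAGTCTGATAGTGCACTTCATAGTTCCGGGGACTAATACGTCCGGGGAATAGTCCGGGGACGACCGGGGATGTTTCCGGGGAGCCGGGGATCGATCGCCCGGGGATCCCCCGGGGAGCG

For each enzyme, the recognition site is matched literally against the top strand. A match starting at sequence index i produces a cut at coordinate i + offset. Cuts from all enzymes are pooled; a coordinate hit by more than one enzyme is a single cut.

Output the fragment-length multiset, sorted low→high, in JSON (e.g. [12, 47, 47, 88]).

Site scan:
  VbrIV (CCGGGGA, off=4): starts [3, 13, 33, 71, 87, 99, 109, 121, 129, 144, 155] → cuts [7, 17, 37, 75, 91, 103, 113, 125, 133, 148, 159]
  EstI (ATAGT, off=4): starts [28, 45, 53, 65, 94] → cuts [32, 49, 57, 69, 98]

All cut coordinates (distinct, sorted): [7, 17, 32, 37, 49, 57, 69, 75, 91, 98, 103, 113, 125, 133, 148, 159]

Fragment lengths:
  7→17: 10 bp
  17→32: 15 bp
  32→37: 5 bp
  37→49: 12 bp
  49→57: 8 bp
  57→69: 12 bp
  69→75: 6 bp
  75→91: 16 bp
  91→98: 7 bp
  98→103: 5 bp
  103→113: 10 bp
  113→125: 12 bp
  125→133: 8 bp
  133→148: 15 bp
  148→159: 11 bp
  159→7 (wrap): 165-159+7 = 13 bp

[5,5,6,7,8,8,10,10,11,12,12,12,13,15,15,16]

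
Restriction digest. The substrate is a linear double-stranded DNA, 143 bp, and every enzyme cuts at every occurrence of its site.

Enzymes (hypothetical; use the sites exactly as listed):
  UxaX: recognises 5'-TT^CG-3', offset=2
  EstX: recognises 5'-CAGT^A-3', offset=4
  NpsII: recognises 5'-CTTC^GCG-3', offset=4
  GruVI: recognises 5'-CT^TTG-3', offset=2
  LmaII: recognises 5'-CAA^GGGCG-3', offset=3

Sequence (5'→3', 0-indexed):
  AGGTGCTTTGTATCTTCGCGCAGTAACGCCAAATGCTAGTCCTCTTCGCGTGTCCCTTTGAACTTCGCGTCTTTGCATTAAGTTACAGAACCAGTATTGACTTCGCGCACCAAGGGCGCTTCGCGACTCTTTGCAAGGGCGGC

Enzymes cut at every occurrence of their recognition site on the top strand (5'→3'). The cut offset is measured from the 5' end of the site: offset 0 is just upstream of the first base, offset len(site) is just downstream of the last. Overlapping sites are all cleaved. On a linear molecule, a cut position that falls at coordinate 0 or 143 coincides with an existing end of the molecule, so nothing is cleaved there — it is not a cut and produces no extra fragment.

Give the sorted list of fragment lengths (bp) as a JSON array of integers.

[1,1,1,1,1,6,6,7,7,7,8,8,8,8,9,9,10,22,23]

Per-enzyme occurrences:
  UxaX TTCG/2: at [14, 44, 63, 101, 119] ⇒ [16, 46, 65, 103, 121]
  EstX CAGTA/4: at [20, 91] ⇒ [24, 95]
  NpsII CTTCGCG/4: at [13, 43, 62, 100, 118] ⇒ [17, 47, 66, 104, 122]
  GruVI CTTTG/2: at [5, 55, 70, 128] ⇒ [7, 57, 72, 130]
  LmaII CAAGGGCG/3: at [110, 133] ⇒ [113, 136]

Pooled cuts: [7, 16, 17, 24, 46, 47, 57, 65, 66, 72, 95, 103, 104, 113, 121, 122, 130, 136]

Fragments:
  [0,7): 7 bp
  [7,16): 9 bp
  [16,17): 1 bp
  [17,24): 7 bp
  [24,46): 22 bp
  [46,47): 1 bp
  [47,57): 10 bp
  [57,65): 8 bp
  [65,66): 1 bp
  [66,72): 6 bp
  [72,95): 23 bp
  [95,103): 8 bp
  [103,104): 1 bp
  [104,113): 9 bp
  [113,121): 8 bp
  [121,122): 1 bp
  [122,130): 8 bp
  [130,136): 6 bp
  [136,143): 7 bp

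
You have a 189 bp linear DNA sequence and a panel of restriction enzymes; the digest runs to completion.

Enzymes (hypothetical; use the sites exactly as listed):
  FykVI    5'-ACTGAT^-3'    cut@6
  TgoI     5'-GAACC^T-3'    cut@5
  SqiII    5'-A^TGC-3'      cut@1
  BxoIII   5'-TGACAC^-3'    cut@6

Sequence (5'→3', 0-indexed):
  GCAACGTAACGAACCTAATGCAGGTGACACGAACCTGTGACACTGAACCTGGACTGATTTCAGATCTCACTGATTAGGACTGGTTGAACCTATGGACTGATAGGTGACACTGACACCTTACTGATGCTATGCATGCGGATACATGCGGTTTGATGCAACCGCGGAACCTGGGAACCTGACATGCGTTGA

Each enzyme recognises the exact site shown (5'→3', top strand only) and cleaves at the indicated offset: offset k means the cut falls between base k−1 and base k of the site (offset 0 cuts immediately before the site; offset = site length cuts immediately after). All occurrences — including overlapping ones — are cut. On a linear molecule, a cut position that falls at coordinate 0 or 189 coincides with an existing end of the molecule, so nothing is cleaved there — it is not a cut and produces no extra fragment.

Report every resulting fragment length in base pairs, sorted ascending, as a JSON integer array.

Per-enzyme occurrences:
  FykVI ACTGAT/6: at [52, 68, 95, 119] ⇒ [58, 74, 101, 125]
  TgoI GAACCT/5: at [10, 30, 44, 85, 163, 171] ⇒ [15, 35, 49, 90, 168, 176]
  SqiII ATGC/1: at [17, 123, 128, 132, 142, 152, 180] ⇒ [18, 124, 129, 133, 143, 153, 181]
  BxoIII TGACAC/6: at [24, 37, 104, 110] ⇒ [30, 43, 110, 116]

All cut coordinates (distinct, sorted): [15, 18, 30, 35, 43, 49, 58, 74, 90, 101, 110, 116, 124, 125, 129, 133, 143, 153, 168, 176, 181]

Fragments:
  [0,15): 15 bp
  [15,18): 3 bp
  [18,30): 12 bp
  [30,35): 5 bp
  [35,43): 8 bp
  [43,49): 6 bp
  [49,58): 9 bp
  [58,74): 16 bp
  [74,90): 16 bp
  [90,101): 11 bp
  [101,110): 9 bp
  [110,116): 6 bp
  [116,124): 8 bp
  [124,125): 1 bp
  [125,129): 4 bp
  [129,133): 4 bp
  [133,143): 10 bp
  [143,153): 10 bp
  [153,168): 15 bp
  [168,176): 8 bp
  [176,181): 5 bp
  [181,189): 8 bp

[1,3,4,4,5,5,6,6,8,8,8,8,9,9,10,10,11,12,15,15,16,16]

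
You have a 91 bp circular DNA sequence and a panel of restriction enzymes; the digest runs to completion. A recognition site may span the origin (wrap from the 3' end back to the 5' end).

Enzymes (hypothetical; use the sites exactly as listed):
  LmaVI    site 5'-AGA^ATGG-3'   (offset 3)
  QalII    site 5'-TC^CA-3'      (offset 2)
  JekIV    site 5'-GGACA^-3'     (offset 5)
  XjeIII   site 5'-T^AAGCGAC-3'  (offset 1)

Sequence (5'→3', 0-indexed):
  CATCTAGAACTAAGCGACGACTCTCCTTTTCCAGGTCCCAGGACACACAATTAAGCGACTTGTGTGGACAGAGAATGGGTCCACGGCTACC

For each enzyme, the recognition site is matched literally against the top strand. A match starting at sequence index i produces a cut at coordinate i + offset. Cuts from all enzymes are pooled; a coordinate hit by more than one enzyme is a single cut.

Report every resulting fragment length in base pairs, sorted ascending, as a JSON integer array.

Scan for sites:
  LmaVI (AGAATGG, off=3): starts [71] → cuts [74]
  QalII (TCCA, off=2): starts [29, 79] → cuts [31, 81]
  JekIV (GGACA, off=5): starts [40, 65] → cuts [45, 70]
  XjeIII (TAAGCGAC, off=1): starts [10, 51] → cuts [11, 52]

Pooled cuts: [11, 31, 45, 52, 70, 74, 81]

Fragment lengths:
  11→31: 20 bp
  31→45: 14 bp
  45→52: 7 bp
  52→70: 18 bp
  70→74: 4 bp
  74→81: 7 bp
  81→11 (wrap): 91-81+11 = 21 bp

[4,7,7,14,18,20,21]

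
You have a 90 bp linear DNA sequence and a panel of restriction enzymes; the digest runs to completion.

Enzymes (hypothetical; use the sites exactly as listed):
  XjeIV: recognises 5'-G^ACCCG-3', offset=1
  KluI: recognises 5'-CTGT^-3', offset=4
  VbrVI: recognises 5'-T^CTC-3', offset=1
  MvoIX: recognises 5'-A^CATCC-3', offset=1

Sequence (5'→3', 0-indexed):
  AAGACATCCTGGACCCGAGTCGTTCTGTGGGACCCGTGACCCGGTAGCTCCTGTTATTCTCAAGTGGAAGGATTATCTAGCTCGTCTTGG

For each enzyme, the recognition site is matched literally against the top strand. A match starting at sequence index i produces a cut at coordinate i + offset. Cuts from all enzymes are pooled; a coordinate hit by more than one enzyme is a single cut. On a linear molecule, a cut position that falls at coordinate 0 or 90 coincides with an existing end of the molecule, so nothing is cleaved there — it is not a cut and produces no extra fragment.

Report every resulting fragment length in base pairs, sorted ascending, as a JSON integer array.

Scan for sites:
  XjeIV GACCCG/1: at [11, 30, 37] ⇒ [12, 31, 38]
  KluI CTGT/4: at [24, 50] ⇒ [28, 54]
  VbrVI TCTC/1: at [57] ⇒ [58]
  MvoIX ACATCC/1: at [3] ⇒ [4]

All cut coordinates (distinct, sorted): [4, 12, 28, 31, 38, 54, 58]

Fragments:
  [0,4): 4 bp
  [4,12): 8 bp
  [12,28): 16 bp
  [28,31): 3 bp
  [31,38): 7 bp
  [38,54): 16 bp
  [54,58): 4 bp
  [58,90): 32 bp

[3,4,4,7,8,16,16,32]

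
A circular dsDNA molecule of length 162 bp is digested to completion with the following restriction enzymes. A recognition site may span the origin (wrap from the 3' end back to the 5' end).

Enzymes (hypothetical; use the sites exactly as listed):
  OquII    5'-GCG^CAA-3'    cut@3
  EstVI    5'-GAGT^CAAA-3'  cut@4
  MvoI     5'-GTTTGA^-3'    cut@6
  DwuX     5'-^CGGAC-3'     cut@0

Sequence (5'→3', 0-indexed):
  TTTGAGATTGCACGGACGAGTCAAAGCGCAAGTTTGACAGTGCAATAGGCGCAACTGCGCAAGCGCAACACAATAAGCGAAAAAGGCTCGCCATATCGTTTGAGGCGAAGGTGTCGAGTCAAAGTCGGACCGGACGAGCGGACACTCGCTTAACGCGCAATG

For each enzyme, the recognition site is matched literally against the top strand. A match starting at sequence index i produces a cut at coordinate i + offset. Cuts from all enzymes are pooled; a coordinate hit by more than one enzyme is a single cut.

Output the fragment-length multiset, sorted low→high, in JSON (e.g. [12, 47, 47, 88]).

Site scan:
  OquII GCGCAA/3: at [25, 48, 56, 62, 154] ⇒ [28, 51, 59, 65, 157]
  EstVI GAGTCAAA/4: at [17, 115] ⇒ [21, 119]
  MvoI GTTTGA/6: at [31, 97, 161] ⇒ [5, 37, 103]
  DwuX CGGAC/0: at [12, 125, 130, 138] ⇒ [12, 125, 130, 138]

Pooled cuts: [5, 12, 21, 28, 37, 51, 59, 65, 103, 119, 125, 130, 138, 157]

Fragment lengths:
  5→12: 7 bp
  12→21: 9 bp
  21→28: 7 bp
  28→37: 9 bp
  37→51: 14 bp
  51→59: 8 bp
  59→65: 6 bp
  65→103: 38 bp
  103→119: 16 bp
  119→125: 6 bp
  125→130: 5 bp
  130→138: 8 bp
  138→157: 19 bp
  157→5 (wrap): 162-157+5 = 10 bp

[5,6,6,7,7,8,8,9,9,10,14,16,19,38]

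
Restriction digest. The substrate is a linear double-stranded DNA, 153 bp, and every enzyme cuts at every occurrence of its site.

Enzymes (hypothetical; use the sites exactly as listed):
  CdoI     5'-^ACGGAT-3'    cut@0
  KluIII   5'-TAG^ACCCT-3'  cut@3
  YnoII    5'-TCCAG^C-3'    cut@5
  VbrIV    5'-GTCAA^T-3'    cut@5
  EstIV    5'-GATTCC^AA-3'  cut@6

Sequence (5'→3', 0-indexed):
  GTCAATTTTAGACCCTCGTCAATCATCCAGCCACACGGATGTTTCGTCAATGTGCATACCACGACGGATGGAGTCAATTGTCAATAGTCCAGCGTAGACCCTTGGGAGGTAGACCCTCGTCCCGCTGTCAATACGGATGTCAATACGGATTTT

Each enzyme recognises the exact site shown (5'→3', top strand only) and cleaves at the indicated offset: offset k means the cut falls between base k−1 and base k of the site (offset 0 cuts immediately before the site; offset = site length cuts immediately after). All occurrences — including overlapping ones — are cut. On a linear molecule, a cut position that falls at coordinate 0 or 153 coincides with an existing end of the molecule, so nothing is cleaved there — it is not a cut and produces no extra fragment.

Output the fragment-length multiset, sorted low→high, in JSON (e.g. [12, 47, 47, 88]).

Scan for sites:
  CdoI ACGGAT/0: at [34, 63, 132, 144] ⇒ [34, 63, 132, 144]
  KluIII TAGACCCT/3: at [8, 94, 109] ⇒ [11, 97, 112]
  YnoII TCCAGC/5: at [25, 87] ⇒ [30, 92]
  VbrIV GTCAAT/5: at [0, 17, 45, 72, 79, 126, 138] ⇒ [5, 22, 50, 77, 84, 131, 143]
  EstIV (GATTCCAA, off=6): no sites

Pooled cuts: [5, 11, 22, 30, 34, 50, 63, 77, 84, 92, 97, 112, 131, 132, 143, 144]

Fragments:
  [0,5): 5 bp
  [5,11): 6 bp
  [11,22): 11 bp
  [22,30): 8 bp
  [30,34): 4 bp
  [34,50): 16 bp
  [50,63): 13 bp
  [63,77): 14 bp
  [77,84): 7 bp
  [84,92): 8 bp
  [92,97): 5 bp
  [97,112): 15 bp
  [112,131): 19 bp
  [131,132): 1 bp
  [132,143): 11 bp
  [143,144): 1 bp
  [144,153): 9 bp

[1,1,4,5,5,6,7,8,8,9,11,11,13,14,15,16,19]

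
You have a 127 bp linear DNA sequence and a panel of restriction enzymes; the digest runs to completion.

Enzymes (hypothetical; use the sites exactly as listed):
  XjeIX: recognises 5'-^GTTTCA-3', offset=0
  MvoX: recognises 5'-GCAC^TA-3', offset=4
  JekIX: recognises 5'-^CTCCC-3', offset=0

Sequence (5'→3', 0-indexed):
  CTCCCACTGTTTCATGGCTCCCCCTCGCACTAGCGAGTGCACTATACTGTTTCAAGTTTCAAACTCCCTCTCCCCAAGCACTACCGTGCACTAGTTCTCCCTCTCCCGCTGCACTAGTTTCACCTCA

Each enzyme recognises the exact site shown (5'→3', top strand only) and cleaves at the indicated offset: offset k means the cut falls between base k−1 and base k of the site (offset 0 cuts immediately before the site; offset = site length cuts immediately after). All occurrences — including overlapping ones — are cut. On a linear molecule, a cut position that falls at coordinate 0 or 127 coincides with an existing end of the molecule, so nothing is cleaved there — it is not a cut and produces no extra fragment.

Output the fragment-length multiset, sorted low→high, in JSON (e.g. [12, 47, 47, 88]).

Per-enzyme occurrences:
  XjeIX GTTTCA/0: at [8, 48, 55, 116] ⇒ [8, 48, 55, 116]
  MvoX GCACTA/4: at [26, 38, 77, 87, 110] ⇒ [30, 42, 81, 91, 114]
  JekIX CTCCC/0: at [0, 17, 63, 69, 96, 102] ⇒ [17, 63, 69, 96, 102] (position 0 is a terminus of the linear molecule — no cut)

Pooled cuts: [8, 17, 30, 42, 48, 55, 63, 69, 81, 91, 96, 102, 114, 116]

Fragment lengths:
  [0,8): 8 bp
  [8,17): 9 bp
  [17,30): 13 bp
  [30,42): 12 bp
  [42,48): 6 bp
  [48,55): 7 bp
  [55,63): 8 bp
  [63,69): 6 bp
  [69,81): 12 bp
  [81,91): 10 bp
  [91,96): 5 bp
  [96,102): 6 bp
  [102,114): 12 bp
  [114,116): 2 bp
  [116,127): 11 bp

[2,5,6,6,6,7,8,8,9,10,11,12,12,12,13]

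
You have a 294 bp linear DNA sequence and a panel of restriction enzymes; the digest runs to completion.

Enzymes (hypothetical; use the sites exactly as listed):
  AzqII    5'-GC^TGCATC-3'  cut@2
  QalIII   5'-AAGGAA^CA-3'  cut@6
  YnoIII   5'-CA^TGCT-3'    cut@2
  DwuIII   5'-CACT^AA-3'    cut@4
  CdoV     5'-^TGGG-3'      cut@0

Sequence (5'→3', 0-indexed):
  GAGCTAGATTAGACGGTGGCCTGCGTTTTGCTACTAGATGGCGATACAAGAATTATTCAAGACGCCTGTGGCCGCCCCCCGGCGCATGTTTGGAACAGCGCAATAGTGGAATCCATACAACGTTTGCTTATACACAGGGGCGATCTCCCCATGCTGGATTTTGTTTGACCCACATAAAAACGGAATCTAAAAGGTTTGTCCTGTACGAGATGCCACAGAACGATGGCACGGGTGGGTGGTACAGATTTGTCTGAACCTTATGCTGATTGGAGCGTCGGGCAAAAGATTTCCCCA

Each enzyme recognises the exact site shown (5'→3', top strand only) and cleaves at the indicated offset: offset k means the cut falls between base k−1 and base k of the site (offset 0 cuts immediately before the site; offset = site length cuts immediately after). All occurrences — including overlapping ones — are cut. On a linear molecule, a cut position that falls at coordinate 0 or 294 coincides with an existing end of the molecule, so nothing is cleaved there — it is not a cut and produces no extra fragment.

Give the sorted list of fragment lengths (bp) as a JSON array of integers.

[62,81,151]

Site scan:
  AzqII (GCTGCATC, off=2): no sites
  QalIII (AAGGAACA, off=6): no sites
  YnoIII CATGCT/2: at [149] ⇒ [151]
  DwuIII (CACTAA, off=4): no sites
  CdoV TGGG/0: at [232] ⇒ [232]

All cut coordinates (distinct, sorted): [151, 232]

Fragment lengths:
  [0,151): 151 bp
  [151,232): 81 bp
  [232,294): 62 bp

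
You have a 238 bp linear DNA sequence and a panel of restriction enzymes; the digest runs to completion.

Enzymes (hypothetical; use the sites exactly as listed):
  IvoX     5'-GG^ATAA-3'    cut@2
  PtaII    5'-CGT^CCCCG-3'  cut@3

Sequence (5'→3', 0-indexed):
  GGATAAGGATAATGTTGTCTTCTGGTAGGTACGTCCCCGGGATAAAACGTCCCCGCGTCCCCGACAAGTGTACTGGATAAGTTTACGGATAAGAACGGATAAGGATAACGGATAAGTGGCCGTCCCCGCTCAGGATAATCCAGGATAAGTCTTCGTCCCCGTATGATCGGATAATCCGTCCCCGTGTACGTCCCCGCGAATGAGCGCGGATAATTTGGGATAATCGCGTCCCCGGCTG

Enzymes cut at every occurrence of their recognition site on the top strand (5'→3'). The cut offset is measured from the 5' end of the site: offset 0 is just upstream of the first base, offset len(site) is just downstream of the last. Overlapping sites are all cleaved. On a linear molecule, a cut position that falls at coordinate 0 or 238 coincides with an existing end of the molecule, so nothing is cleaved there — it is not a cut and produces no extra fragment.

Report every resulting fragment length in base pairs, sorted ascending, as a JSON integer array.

Site scan:
  IvoX GGATAA/2: at [0, 6, 39, 74, 86, 96, 102, 109, 132, 142, 168, 207, 217] ⇒ [2, 8, 41, 76, 88, 98, 104, 111, 134, 144, 170, 209, 219]
  PtaII CGTCCCCG/3: at [31, 47, 55, 120, 153, 176, 188, 226] ⇒ [34, 50, 58, 123, 156, 179, 191, 229]

Pooled cuts: [2, 8, 34, 41, 50, 58, 76, 88, 98, 104, 111, 123, 134, 144, 156, 170, 179, 191, 209, 219, 229]

Fragment lengths:
  [0,2): 2 bp
  [2,8): 6 bp
  [8,34): 26 bp
  [34,41): 7 bp
  [41,50): 9 bp
  [50,58): 8 bp
  [58,76): 18 bp
  [76,88): 12 bp
  [88,98): 10 bp
  [98,104): 6 bp
  [104,111): 7 bp
  [111,123): 12 bp
  [123,134): 11 bp
  [134,144): 10 bp
  [144,156): 12 bp
  [156,170): 14 bp
  [170,179): 9 bp
  [179,191): 12 bp
  [191,209): 18 bp
  [209,219): 10 bp
  [219,229): 10 bp
  [229,238): 9 bp

[2,6,6,7,7,8,9,9,9,10,10,10,10,11,12,12,12,12,14,18,18,26]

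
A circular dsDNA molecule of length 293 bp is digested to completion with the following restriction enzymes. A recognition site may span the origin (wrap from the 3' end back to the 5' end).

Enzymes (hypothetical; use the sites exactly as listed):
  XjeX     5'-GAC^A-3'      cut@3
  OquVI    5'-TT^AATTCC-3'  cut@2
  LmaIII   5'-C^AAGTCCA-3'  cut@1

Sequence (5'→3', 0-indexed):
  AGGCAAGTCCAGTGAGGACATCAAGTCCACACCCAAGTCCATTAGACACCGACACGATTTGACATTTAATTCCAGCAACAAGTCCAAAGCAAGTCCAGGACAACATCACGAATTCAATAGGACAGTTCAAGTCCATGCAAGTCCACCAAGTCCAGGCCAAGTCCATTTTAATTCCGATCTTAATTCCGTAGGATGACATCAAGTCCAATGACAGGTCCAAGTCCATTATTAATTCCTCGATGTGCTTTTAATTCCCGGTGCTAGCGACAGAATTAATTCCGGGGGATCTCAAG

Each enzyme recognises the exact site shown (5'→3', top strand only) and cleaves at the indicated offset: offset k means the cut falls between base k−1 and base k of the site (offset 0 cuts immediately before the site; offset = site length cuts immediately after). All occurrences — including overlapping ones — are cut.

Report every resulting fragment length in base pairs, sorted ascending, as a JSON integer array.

[3,3,4,5,6,6,6,9,10,10,11,11,11,11,12,12,12,12,12,13,15,16,19,19,22,23]

Per-enzyme occurrences:
  XjeX GACA/3: at [16, 44, 50, 60, 98, 120, 194, 209, 265] ⇒ [19, 47, 53, 63, 101, 123, 197, 212, 268]
  OquVI TTAATTCC/2: at [65, 167, 179, 228, 247, 272] ⇒ [67, 169, 181, 230, 249, 274]
  LmaIII CAAGTCCA/1: at [3, 21, 33, 78, 89, 127, 137, 146, 157, 199, 217] ⇒ [4, 22, 34, 79, 90, 128, 138, 147, 158, 200, 218]

Pooled cuts: [4, 19, 22, 34, 47, 53, 63, 67, 79, 90, 101, 123, 128, 138, 147, 158, 169, 181, 197, 200, 212, 218, 230, 249, 268, 274]

Fragments:
  4→19: 15 bp
  19→22: 3 bp
  22→34: 12 bp
  34→47: 13 bp
  47→53: 6 bp
  53→63: 10 bp
  63→67: 4 bp
  67→79: 12 bp
  79→90: 11 bp
  90→101: 11 bp
  101→123: 22 bp
  123→128: 5 bp
  128→138: 10 bp
  138→147: 9 bp
  147→158: 11 bp
  158→169: 11 bp
  169→181: 12 bp
  181→197: 16 bp
  197→200: 3 bp
  200→212: 12 bp
  212→218: 6 bp
  218→230: 12 bp
  230→249: 19 bp
  249→268: 19 bp
  268→274: 6 bp
  274→4 (wrap): 293-274+4 = 23 bp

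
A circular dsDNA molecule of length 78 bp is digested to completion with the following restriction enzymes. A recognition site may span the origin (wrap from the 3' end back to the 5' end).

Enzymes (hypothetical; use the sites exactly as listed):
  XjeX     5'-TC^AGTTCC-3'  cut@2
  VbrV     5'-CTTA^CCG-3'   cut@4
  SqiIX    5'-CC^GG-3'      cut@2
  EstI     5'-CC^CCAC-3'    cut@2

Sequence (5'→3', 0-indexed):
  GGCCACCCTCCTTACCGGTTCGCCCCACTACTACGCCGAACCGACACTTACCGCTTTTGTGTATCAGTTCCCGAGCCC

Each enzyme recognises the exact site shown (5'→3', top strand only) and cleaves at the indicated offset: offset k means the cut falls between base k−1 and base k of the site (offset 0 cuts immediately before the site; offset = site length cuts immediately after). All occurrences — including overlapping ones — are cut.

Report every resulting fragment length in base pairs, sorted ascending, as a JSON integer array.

[2,8,13,14,15,26]

Site scan:
  XjeX TCAGTTCC/2: at [63] ⇒ [65]
  VbrV CTTACCG/4: at [10, 46] ⇒ [14, 50]
  SqiIX CCGG/2: at [14, 76] ⇒ [0, 16]
  EstI CCCCAC/2: at [22] ⇒ [24]

Pooled cuts: [0, 14, 16, 24, 50, 65]

Fragments:
  0→14: 14 bp
  14→16: 2 bp
  16→24: 8 bp
  24→50: 26 bp
  50→65: 15 bp
  65→0 (wrap): 78-65+0 = 13 bp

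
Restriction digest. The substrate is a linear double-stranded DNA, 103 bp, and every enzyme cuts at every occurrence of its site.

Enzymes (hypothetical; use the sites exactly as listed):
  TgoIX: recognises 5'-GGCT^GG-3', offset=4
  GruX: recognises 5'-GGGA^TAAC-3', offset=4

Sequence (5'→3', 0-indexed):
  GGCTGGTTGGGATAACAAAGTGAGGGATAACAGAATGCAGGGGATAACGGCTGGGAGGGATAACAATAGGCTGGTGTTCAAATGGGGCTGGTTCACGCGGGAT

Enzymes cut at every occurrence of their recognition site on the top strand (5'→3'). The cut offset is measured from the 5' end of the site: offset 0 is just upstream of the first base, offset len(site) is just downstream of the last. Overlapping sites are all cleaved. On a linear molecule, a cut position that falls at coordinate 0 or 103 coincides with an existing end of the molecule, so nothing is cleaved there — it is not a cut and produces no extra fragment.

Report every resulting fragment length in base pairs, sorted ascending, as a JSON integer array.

Site scan:
  TgoIX GGCTGG/4: at [0, 48, 68, 85] ⇒ [4, 52, 72, 89]
  GruX GGGATAAC/4: at [8, 23, 40, 56] ⇒ [12, 27, 44, 60]

All cut coordinates (distinct, sorted): [4, 12, 27, 44, 52, 60, 72, 89]

Fragments:
  [0,4): 4 bp
  [4,12): 8 bp
  [12,27): 15 bp
  [27,44): 17 bp
  [44,52): 8 bp
  [52,60): 8 bp
  [60,72): 12 bp
  [72,89): 17 bp
  [89,103): 14 bp

[4,8,8,8,12,14,15,17,17]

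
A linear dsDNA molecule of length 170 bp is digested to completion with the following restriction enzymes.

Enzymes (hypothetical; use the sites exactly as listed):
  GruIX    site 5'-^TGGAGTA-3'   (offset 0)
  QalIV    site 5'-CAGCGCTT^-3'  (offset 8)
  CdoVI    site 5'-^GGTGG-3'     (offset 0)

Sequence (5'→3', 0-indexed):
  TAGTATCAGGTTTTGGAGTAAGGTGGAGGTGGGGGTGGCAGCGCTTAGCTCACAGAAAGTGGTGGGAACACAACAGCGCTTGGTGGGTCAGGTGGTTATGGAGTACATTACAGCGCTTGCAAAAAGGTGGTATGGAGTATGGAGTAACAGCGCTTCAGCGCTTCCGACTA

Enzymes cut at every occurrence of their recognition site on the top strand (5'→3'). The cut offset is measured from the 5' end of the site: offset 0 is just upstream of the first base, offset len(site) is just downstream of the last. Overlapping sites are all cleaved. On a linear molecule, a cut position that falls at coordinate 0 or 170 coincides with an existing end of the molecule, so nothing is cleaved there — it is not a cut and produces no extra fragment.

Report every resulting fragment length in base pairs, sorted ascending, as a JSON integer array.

[6,6,7,7,7,7,8,8,8,9,13,13,14,16,20,21]

Per-enzyme occurrences:
  GruIX TGGAGTA/0: at [13, 98, 132, 139] ⇒ [13, 98, 132, 139]
  QalIV CAGCGCTT/8: at [38, 73, 110, 147, 155] ⇒ [46, 81, 118, 155, 163]
  CdoVI GGTGG/0: at [21, 27, 33, 60, 81, 90, 125] ⇒ [21, 27, 33, 60, 81, 90, 125]

Pooled cuts: [13, 21, 27, 33, 46, 60, 81, 90, 98, 118, 125, 132, 139, 155, 163]

Fragments:
  [0,13): 13 bp
  [13,21): 8 bp
  [21,27): 6 bp
  [27,33): 6 bp
  [33,46): 13 bp
  [46,60): 14 bp
  [60,81): 21 bp
  [81,90): 9 bp
  [90,98): 8 bp
  [98,118): 20 bp
  [118,125): 7 bp
  [125,132): 7 bp
  [132,139): 7 bp
  [139,155): 16 bp
  [155,163): 8 bp
  [163,170): 7 bp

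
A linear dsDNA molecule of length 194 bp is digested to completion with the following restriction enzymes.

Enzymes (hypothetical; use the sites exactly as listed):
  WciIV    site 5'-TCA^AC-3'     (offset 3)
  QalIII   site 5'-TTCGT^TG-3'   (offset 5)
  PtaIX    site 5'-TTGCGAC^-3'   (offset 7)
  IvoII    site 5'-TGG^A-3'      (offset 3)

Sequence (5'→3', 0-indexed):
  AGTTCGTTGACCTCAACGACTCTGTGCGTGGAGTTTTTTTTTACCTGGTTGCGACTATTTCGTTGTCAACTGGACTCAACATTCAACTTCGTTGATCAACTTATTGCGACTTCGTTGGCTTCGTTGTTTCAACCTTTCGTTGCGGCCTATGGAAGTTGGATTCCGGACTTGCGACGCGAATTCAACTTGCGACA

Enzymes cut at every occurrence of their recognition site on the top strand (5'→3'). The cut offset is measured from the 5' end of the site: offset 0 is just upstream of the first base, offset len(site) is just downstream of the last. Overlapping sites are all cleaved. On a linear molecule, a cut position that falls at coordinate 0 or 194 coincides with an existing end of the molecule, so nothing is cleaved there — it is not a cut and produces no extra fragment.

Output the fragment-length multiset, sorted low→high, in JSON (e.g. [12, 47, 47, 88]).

Per-enzyme occurrences:
  WciIV TCAAC/3: at [12, 65, 75, 82, 95, 128, 181] ⇒ [15, 68, 78, 85, 98, 131, 184]
  QalIII TTCGTTG/5: at [2, 58, 87, 110, 119, 135] ⇒ [7, 63, 92, 115, 124, 140]
  PtaIX TTGCGAC/7: at [48, 103, 168, 186] ⇒ [55, 110, 175, 193]
  IvoII TGGA/3: at [28, 70, 149, 156] ⇒ [31, 73, 152, 159]

All cut coordinates (distinct, sorted): [7, 15, 31, 55, 63, 68, 73, 78, 85, 92, 98, 110, 115, 124, 131, 140, 152, 159, 175, 184, 193]

Fragment lengths:
  [0,7): 7 bp
  [7,15): 8 bp
  [15,31): 16 bp
  [31,55): 24 bp
  [55,63): 8 bp
  [63,68): 5 bp
  [68,73): 5 bp
  [73,78): 5 bp
  [78,85): 7 bp
  [85,92): 7 bp
  [92,98): 6 bp
  [98,110): 12 bp
  [110,115): 5 bp
  [115,124): 9 bp
  [124,131): 7 bp
  [131,140): 9 bp
  [140,152): 12 bp
  [152,159): 7 bp
  [159,175): 16 bp
  [175,184): 9 bp
  [184,193): 9 bp
  [193,194): 1 bp

[1,5,5,5,5,6,7,7,7,7,7,8,8,9,9,9,9,12,12,16,16,24]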